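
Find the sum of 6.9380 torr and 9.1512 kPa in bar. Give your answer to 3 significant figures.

6.9380 torr = 0.00924991 bar and 9.1512 kPa = 0.0915120 bar.
0.00924991 + 0.0915120 ≈ 0.101 bar.

0.101 bar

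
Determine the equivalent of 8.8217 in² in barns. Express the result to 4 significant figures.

5.691e+25 barn

1 square inch = 6.45160e+24 barn.
8.8217 × 6.45160e+24 ≈ 5.691e+25 barn.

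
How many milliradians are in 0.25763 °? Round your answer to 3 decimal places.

4.496 mrad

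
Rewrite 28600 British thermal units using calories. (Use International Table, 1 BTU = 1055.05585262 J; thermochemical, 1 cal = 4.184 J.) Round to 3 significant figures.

7.21 × 10^6 cal

1 BTU = 252.164 cal.
Then 28600 × 252.164 ≈ 7.21 × 10^6 cal.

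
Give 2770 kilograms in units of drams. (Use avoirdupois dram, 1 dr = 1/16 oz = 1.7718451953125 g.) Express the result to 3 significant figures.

1.56e+6 dr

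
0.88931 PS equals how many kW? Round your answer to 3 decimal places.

1 metric horsepower = 0.735499 kW.
So 0.88931 × 0.735499 ≈ 0.654 kW.

0.654 kW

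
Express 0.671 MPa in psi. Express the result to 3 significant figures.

1 MPa = 145.038 pounds per square inch.
0.671 × 145.038 ≈ 97.3 psi.

97.3 psi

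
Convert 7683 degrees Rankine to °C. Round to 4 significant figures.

3995 °C

°R = (°C + 273.15) × 9/5.
Applying the formula gives 3995 °C.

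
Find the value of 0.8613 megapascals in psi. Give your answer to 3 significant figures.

1 megapascal = 145.038 psi.
0.8613 × 145.038 ≈ 125 psi.

125 psi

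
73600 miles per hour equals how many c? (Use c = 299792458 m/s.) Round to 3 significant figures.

0.000110 c

1 mph = 1.49116e-9 times the speed of light.
Then 73600 × 1.49116e-9 ≈ 0.000110 c.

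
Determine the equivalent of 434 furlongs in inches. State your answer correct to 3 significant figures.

3.44e+6 in

1 furlong = 7920.00 in.
434 × 7920.00 ≈ 3.44e+6 in.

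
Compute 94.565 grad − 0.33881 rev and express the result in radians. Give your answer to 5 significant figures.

94.565 grad = 1.485424 rad and 0.33881 rev = 2.128806 rad.
1.485424 − 2.128806 ≈ -0.64338 rad.

-0.64338 rad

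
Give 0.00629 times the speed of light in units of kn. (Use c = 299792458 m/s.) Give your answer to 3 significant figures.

1 speed of light = 5.82750e+8 knots.
So 0.00629 × 5.82750e+8 ≈ 3.67e+6 kn.

3.67e+6 kn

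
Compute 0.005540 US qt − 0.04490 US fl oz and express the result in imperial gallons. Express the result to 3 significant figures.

0.005540 US qt = 0.00115325 imp gal and 0.04490 US fl oz = 0.000292086 imp gal.
0.00115325 − 0.000292086 ≈ 0.000861 imp gal.

0.000861 imp gal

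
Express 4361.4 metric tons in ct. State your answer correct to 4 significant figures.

2.181 × 10^10 carats

1 t = 5.00000 × 10^6 ct.
Then 4361.4 × 5.00000 × 10^6 ≈ 2.181 × 10^10 ct.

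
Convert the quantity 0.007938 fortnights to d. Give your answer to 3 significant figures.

1 fortnight = 14.0000 d.
0.007938 × 14.0000 ≈ 0.111 d.

0.111 d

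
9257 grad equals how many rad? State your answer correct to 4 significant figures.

1 grad = 0.0157080 rad.
Then 9257 × 0.0157080 ≈ 145.4 rad.

145.4 rad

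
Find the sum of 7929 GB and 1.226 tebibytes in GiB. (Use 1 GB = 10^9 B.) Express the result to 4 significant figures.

8640 gibibytes

7929 GB = 7384.46 GiB and 1.226 TiB = 1255.42 GiB.
7384.46 + 1255.42 ≈ 8640 GiB.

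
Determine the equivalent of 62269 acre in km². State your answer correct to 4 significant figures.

1 acre = 0.00404686 square kilometers.
So 62269 × 0.00404686 ≈ 252.0 km².

252.0 square kilometers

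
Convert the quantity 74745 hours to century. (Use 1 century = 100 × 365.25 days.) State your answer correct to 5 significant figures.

0.085267 century

1 hour = 1.14077 × 10^-6 century.
74745 × 1.14077 × 10^-6 ≈ 0.085267 century.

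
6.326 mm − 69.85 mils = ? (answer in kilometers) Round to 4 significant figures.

6.326 mm = 6.32600e-6 km and 69.85 mil = 1.77419e-6 km.
6.32600e-6 − 1.77419e-6 ≈ 4.552e-6 km.

4.552e-6 kilometers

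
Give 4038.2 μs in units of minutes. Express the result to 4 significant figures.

1 μs = 1.66667e-8 min.
Thus 4038.2 × 1.66667e-8 ≈ 6.730e-5 min.

6.730e-5 min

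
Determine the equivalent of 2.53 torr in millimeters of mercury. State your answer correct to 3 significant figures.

1 torr = 1.00000 mmHg.
2.53 × 1.00000 ≈ 2.53 mmHg.

2.53 millimeters of mercury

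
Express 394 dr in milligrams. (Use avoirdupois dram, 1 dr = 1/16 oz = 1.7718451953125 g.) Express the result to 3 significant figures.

698000 mg

1 dram = 1771.85 mg.
So 394 × 1771.85 ≈ 698000 mg.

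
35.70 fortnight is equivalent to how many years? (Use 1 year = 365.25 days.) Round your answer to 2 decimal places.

1 fortnight = 0.0383299 yr.
Then 35.70 × 0.0383299 ≈ 1.37 yr.

1.37 yr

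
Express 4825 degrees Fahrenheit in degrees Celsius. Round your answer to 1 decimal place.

2662.8 °C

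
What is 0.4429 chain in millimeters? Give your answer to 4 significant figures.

8910 millimeters

1 chain = 20116.8 mm.
0.4429 × 20116.8 ≈ 8910 mm.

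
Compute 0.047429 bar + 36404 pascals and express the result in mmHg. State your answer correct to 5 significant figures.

308.63 millimeters of mercury

0.047429 bar = 35.5747 mmHg and 36404 Pa = 273.052 mmHg.
35.5747 + 273.052 ≈ 308.63 mmHg.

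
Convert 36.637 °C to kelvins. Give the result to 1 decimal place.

309.8 K

K = °C + 273.15.
Applying the formula gives 309.8 K.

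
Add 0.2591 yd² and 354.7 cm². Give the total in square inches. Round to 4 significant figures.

390.8 square inches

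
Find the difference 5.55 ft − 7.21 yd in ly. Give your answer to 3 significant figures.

-5.18 × 10^-16 light-years

5.55 ft = 1.78806 × 10^-16 ly and 7.21 yd = 6.96862 × 10^-16 ly.
1.78806 × 10^-16 − 6.96862 × 10^-16 ≈ -5.18 × 10^-16 ly.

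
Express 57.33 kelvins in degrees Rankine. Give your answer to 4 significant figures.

103.2 degrees Rankine

°R = K × 9/5.
Applying the formula gives 103.2 °R.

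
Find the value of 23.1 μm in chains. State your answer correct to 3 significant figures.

1 μm = 4.97097e-8 chain.
Thus 23.1 × 4.97097e-8 ≈ 1.15e-6 chain.

1.15e-6 chains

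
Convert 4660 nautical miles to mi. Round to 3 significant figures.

5360 miles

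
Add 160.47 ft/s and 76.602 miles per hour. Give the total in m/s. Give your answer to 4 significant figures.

83.16 m/s

160.47 ft/s = 48.9113 m/s and 76.602 mph = 34.2442 m/s.
48.9113 + 34.2442 ≈ 83.16 m/s.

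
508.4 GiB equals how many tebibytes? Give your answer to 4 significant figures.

0.4965 TiB

1 GiB = 0.0009765625 TiB.
So 508.4 × 0.0009765625 ≈ 0.4965 TiB.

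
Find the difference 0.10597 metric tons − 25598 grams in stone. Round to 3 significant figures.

12.7 st

0.10597 t = 16.6874 st and 25598 g = 4.03099 st.
16.6874 − 4.03099 ≈ 12.7 st.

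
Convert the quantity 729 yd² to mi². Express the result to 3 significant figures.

0.000235 square miles

1 square yard = 3.22831e-7 square miles.
Thus 729 × 3.22831e-7 ≈ 0.000235 mi².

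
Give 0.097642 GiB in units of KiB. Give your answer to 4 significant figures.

102400 kibibytes

1 GiB = 1.04858e+6 kibibytes.
Then 0.097642 × 1.04858e+6 ≈ 102400 KiB.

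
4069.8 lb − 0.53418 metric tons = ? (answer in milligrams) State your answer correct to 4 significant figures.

4069.8 lb = 1.84603 × 10^9 mg and 0.53418 t = 5.34180 × 10^8 mg.
1.84603 × 10^9 − 5.34180 × 10^8 ≈ 1.312 × 10^9 mg.

1.312 × 10^9 mg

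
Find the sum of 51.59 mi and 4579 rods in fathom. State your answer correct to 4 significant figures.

57990 fathom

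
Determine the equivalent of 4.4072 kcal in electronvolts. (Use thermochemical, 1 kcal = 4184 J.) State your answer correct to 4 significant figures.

1.151 × 10^23 eV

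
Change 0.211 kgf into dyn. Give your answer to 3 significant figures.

207000 dyn

1 kilogram-force = 980665 dyn.
So 0.211 × 980665 ≈ 207000 dyn.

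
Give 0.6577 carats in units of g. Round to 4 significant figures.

0.1315 grams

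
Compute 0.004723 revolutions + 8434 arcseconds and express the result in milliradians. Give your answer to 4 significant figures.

0.004723 rev = 29.6755 mrad and 8434 arcsec = 40.8892 mrad.
29.6755 + 40.8892 ≈ 70.56 mrad.

70.56 milliradians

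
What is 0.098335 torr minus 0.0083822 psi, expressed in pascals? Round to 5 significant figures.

-44.683 pascals

0.098335 torr = 13.1103 Pa and 0.0083822 psi = 57.7932 Pa.
13.1103 − 57.7932 ≈ -44.683 Pa.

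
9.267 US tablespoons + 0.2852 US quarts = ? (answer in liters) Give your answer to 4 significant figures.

0.4069 liters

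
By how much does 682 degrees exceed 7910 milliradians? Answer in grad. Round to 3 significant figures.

254 gradians

682 ° = 757.778 grad and 7910 mrad = 503.566 grad.
757.778 − 503.566 ≈ 254 grad.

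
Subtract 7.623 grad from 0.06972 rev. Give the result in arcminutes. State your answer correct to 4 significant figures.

0.06972 rev = 1505.95 arcmin and 7.623 grad = 411.642 arcmin.
1505.95 − 411.642 ≈ 1094 arcmin.

1094 arcmin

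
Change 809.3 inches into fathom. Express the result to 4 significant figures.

1 in = 0.0138889 fathom.
So 809.3 × 0.0138889 ≈ 11.24 fathom.

11.24 fathom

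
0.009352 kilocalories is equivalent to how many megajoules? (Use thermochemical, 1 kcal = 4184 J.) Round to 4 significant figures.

1 kilocalorie = 0.00418400 MJ.
0.009352 × 0.00418400 ≈ 3.913e-5 MJ.

3.913e-5 MJ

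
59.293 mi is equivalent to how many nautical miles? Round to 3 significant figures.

51.5 nautical miles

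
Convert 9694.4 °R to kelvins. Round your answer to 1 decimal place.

5385.8 kelvins

°R = K × 9/5.
Applying the formula gives 5385.8 K.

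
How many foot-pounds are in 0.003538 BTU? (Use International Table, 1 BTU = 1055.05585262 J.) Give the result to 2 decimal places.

2.75 foot-pounds

1 BTU = 778.169 ft·lbf.
Thus 0.003538 × 778.169 ≈ 2.75 ft·lbf.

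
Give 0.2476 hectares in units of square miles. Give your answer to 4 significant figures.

0.0009560 mi²

1 hectare = 0.00386102 mi².
0.2476 × 0.00386102 ≈ 0.0009560 mi².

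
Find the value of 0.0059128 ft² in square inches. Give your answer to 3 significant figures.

0.851 in²

1 ft² = 144.000 square inches.
Thus 0.0059128 × 144.000 ≈ 0.851 in².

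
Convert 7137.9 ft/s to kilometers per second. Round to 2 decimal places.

2.18 kilometers per second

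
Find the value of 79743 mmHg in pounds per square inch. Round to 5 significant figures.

1542.0 psi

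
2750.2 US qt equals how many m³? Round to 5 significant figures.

2.6027 cubic meters

1 US qt = 0.000946353 cubic meters.
Then 2750.2 × 0.000946353 ≈ 2.6027 m³.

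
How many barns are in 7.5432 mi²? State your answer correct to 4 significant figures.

1.954 × 10^35 barn

1 square mile = 2.58999 × 10^34 barn.
Thus 7.5432 × 2.58999 × 10^34 ≈ 1.954 × 10^35 barn.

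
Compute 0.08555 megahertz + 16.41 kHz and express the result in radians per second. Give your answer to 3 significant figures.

0.08555 MHz = 537527 rad/s and 16.41 kHz = 103107 rad/s.
537527 + 103107 ≈ 641000 rad/s.

641000 rad/s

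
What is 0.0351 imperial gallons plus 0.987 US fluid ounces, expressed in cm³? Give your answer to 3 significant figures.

0.0351 imp gal = 159.568 cm³ and 0.987 US fl oz = 29.1891 cm³.
159.568 + 29.1891 ≈ 189 cm³.

189 cubic centimeters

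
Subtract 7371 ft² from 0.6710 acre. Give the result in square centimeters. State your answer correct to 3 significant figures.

2.03e+7 square centimeters

0.6710 acre = 2.71544e+7 cm² and 7371 ft² = 6.84788e+6 cm².
2.71544e+7 − 6.84788e+6 ≈ 2.03e+7 cm².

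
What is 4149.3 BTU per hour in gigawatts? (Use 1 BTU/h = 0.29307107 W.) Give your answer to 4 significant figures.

1.216 × 10^-6 gigawatts

1 BTU/h = 2.93071 × 10^-10 GW.
Thus 4149.3 × 2.93071 × 10^-10 ≈ 1.216 × 10^-6 GW.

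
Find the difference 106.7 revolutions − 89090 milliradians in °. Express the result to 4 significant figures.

33310 °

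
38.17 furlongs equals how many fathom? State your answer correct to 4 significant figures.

4199 fathom

1 furlong = 110.000 fathoms.
38.17 × 110.000 ≈ 4199 fathom.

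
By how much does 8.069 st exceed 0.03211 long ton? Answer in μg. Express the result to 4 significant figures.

8.069 st = 5.12405e+10 μg and 0.03211 long ton = 3.26253e+10 μg.
5.12405e+10 − 3.26253e+10 ≈ 1.862e+10 μg.

1.862e+10 micrograms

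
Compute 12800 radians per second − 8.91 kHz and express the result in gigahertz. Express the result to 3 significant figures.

12800 rad/s = 2.03718e-6 GHz and 8.91 kHz = 8.91000e-6 GHz.
2.03718e-6 − 8.91000e-6 ≈ -6.87e-6 GHz.

-6.87e-6 GHz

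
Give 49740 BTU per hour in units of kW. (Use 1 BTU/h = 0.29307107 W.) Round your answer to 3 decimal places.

14.577 kW

1 BTU per hour = 0.000293071 kW.
49740 × 0.000293071 ≈ 14.577 kW.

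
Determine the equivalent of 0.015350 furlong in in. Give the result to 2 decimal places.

1 furlong = 7920.00 inches.
Thus 0.015350 × 7920.00 ≈ 121.57 in.

121.57 inches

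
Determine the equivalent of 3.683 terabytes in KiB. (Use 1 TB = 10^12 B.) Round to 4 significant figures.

1 terabyte = 9.765625e+8 KiB.
Then 3.683 × 9.765625e+8 ≈ 3.597e+9 KiB.

3.597e+9 KiB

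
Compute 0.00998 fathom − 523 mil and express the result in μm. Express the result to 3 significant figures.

0.00998 fathom = 18251.4 μm and 523 mil = 13284.2 μm.
18251.4 − 13284.2 ≈ 4970 μm.

4970 μm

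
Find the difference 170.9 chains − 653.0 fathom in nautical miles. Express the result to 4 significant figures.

170.9 chain = 1.85635 nmi and 653.0 fathom = 0.644820 nmi.
1.85635 − 0.644820 ≈ 1.212 nmi.

1.212 nmi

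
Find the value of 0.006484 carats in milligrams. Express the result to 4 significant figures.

1 ct = 200.000 mg.
Thus 0.006484 × 200.000 ≈ 1.297 mg.

1.297 mg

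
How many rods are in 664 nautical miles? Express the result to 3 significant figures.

245000 rods

1 nmi = 368.249 rod.
So 664 × 368.249 ≈ 245000 rod.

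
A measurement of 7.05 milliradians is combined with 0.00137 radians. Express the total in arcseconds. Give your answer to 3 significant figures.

7.05 mrad = 1454.17 arcsec and 0.00137 rad = 282.583 arcsec.
1454.17 + 282.583 ≈ 1740 arcsec.

1740 arcseconds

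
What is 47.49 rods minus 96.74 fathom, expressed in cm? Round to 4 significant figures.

47.49 rod = 23883.7 cm and 96.74 fathom = 17691.8 cm.
23883.7 − 17691.8 ≈ 6192 cm.

6192 cm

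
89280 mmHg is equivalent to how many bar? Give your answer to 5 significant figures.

1 millimeter of mercury = 0.00133322 bar.
89280 × 0.00133322 ≈ 119.03 bar.

119.03 bar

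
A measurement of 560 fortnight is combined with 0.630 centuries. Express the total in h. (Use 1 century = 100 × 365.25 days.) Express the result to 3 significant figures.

740000 hours

560 fortnight = 188160 h and 0.630 century = 552258 h.
188160 + 552258 ≈ 740000 h.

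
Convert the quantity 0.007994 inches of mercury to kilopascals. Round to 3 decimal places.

1 inch of mercury = 3.38639 kPa.
Then 0.007994 × 3.38639 ≈ 0.027 kPa.

0.027 kilopascals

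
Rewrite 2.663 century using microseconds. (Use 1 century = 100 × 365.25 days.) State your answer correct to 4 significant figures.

1 century = 3.15576 × 10^15 μs.
2.663 × 3.15576 × 10^15 ≈ 8.404 × 10^15 μs.

8.404 × 10^15 microseconds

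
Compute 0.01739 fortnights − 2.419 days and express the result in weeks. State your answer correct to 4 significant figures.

-0.3108 wk

0.01739 fortnight = 0.0347800 wk and 2.419 d = 0.345571 wk.
0.0347800 − 0.345571 ≈ -0.3108 wk.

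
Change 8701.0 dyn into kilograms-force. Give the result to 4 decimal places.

1 dyn = 1.01972e-6 kilograms-force.
So 8701.0 × 1.01972e-6 ≈ 0.0089 kgf.

0.0089 kgf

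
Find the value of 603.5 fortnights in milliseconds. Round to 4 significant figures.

7.300 × 10^11 ms

1 fortnight = 1.20960 × 10^9 ms.
So 603.5 × 1.20960 × 10^9 ≈ 7.300 × 10^11 ms.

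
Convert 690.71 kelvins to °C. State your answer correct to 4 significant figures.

417.6 degrees Celsius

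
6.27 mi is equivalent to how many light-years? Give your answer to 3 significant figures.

1 mile = 1.70108 × 10^-13 ly.
Thus 6.27 × 1.70108 × 10^-13 ≈ 1.07 × 10^-12 ly.

1.07 × 10^-12 ly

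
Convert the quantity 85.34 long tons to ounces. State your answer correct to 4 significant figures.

1 long ton = 35840.0 oz.
Then 85.34 × 35840.0 ≈ 3.059e+6 oz.

3.059e+6 oz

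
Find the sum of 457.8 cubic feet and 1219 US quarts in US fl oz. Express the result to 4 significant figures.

457.8 ft³ = 438346 US fl oz and 1219 US qt = 39008.0 US fl oz.
438346 + 39008.0 ≈ 477400 US fl oz.

477400 US fl oz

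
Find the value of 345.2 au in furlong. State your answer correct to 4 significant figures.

2.567e+11 furlongs

1 au = 7.43646e+8 furlongs.
Thus 345.2 × 7.43646e+8 ≈ 2.567e+11 furlong.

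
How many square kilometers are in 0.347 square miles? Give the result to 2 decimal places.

1 mi² = 2.58999 km².
Then 0.347 × 2.58999 ≈ 0.90 km².

0.90 km²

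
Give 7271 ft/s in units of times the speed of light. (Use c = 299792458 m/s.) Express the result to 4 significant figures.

7.392 × 10^-6 c

1 foot per second = 1.01670 × 10^-9 times the speed of light.
So 7271 × 1.01670 × 10^-9 ≈ 7.392 × 10^-6 c.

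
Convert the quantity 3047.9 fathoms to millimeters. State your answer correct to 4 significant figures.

5.574 × 10^6 millimeters

1 fathom = 1828.80 millimeters.
Then 3047.9 × 1828.80 ≈ 5.574 × 10^6 mm.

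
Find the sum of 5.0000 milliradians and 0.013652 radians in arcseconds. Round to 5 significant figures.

5.0000 mrad = 1031.324 arcsec and 0.013652 rad = 2815.927 arcsec.
1031.324 + 2815.927 ≈ 3847.3 arcsec.

3847.3 arcseconds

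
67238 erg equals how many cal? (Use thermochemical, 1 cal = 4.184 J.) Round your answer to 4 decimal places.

0.0016 cal

1 erg = 2.39006 × 10^-8 cal.
67238 × 2.39006 × 10^-8 ≈ 0.0016 cal.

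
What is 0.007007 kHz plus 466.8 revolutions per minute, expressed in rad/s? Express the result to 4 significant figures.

0.007007 kHz = 44.0263 rad/s and 466.8 rpm = 48.8832 rad/s.
44.0263 + 48.8832 ≈ 92.91 rad/s.

92.91 rad/s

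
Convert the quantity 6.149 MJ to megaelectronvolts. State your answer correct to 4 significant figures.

1 MJ = 6.24151e+18 MeV.
Then 6.149 × 6.24151e+18 ≈ 3.838e+19 MeV.

3.838e+19 MeV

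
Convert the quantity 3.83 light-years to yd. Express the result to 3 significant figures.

3.96e+16 yards

1 ly = 1.03464e+16 yd.
Then 3.83 × 1.03464e+16 ≈ 3.96e+16 yd.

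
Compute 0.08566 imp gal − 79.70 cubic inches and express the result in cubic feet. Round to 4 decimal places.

-0.0324 cubic feet

0.08566 imp gal = 0.0137522 ft³ and 79.70 in³ = 0.0461227 ft³.
0.0137522 − 0.0461227 ≈ -0.0324 ft³.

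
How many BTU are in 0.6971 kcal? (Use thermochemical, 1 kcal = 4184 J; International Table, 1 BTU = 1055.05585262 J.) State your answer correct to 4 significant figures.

2.764 BTU

1 kilocalorie = 3.96567 BTU.
Then 0.6971 × 3.96567 ≈ 2.764 BTU.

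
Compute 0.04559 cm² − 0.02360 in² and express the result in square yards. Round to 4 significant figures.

0.04559 cm² = 5.45252e-6 yd² and 0.02360 in² = 1.82099e-5 yd².
5.45252e-6 − 1.82099e-5 ≈ -1.276e-5 yd².

-1.276e-5 square yards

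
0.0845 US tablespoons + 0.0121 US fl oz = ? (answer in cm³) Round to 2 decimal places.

0.0845 US tbsp = 1.24948 cm³ and 0.0121 US fl oz = 0.357840 cm³.
1.24948 + 0.357840 ≈ 1.61 cm³.

1.61 cubic centimeters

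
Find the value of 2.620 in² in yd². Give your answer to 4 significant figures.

1 in² = 0.000771605 square yards.
So 2.620 × 0.000771605 ≈ 0.002022 yd².

0.002022 square yards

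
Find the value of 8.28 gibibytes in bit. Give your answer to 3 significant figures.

1 GiB = 8.58993 × 10^9 bits.
Then 8.28 × 8.58993 × 10^9 ≈ 7.11 × 10^10 bit.

7.11 × 10^10 bit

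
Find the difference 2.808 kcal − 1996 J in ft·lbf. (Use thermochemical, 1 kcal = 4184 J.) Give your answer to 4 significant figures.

2.808 kcal = 8665.38 ft·lbf and 1996 J = 1472.17 ft·lbf.
8665.38 − 1472.17 ≈ 7193 ft·lbf.

7193 foot-pounds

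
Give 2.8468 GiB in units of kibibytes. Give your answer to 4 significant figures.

2.985e+6 kibibytes

1 gibibyte = 1.04858e+6 KiB.
Then 2.8468 × 1.04858e+6 ≈ 2.985e+6 KiB.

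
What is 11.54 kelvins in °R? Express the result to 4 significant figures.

20.77 degrees Rankine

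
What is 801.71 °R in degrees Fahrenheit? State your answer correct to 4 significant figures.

°R = °F + 459.67.
Applying the formula gives 342.0 °F.

342.0 degrees Fahrenheit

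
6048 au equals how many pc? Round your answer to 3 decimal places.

1 astronomical unit = 4.84814e-6 pc.
So 6048 × 4.84814e-6 ≈ 0.029 pc.

0.029 pc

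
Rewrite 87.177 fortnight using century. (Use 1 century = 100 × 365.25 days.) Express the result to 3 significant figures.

0.0334 centuries

1 fortnight = 0.000383299 century.
Thus 87.177 × 0.000383299 ≈ 0.0334 century.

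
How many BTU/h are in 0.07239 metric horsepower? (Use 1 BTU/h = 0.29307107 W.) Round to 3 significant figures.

1 PS = 2509.63 BTU per hour.
So 0.07239 × 2509.63 ≈ 182 BTU/h.

182 BTU per hour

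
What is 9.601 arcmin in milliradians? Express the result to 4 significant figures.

1 arcminute = 0.290888 mrad.
9.601 × 0.290888 ≈ 2.793 mrad.

2.793 mrad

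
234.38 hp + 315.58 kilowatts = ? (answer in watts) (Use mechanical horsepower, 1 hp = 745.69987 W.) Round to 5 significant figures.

490360 W

234.38 hp = 174777 W and 315.58 kW = 315580 W.
174777 + 315580 ≈ 490360 W.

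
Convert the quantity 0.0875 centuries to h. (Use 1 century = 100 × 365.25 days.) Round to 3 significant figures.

1 century = 876600 h.
Then 0.0875 × 876600 ≈ 76700 h.

76700 hours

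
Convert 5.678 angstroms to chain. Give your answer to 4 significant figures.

1 angstrom = 4.97097 × 10^-12 chain.
5.678 × 4.97097 × 10^-12 ≈ 2.823 × 10^-11 chain.

2.823 × 10^-11 chain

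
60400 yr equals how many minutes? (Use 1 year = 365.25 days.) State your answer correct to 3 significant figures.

3.18 × 10^10 min

1 yr = 525960 min.
So 60400 × 525960 ≈ 3.18 × 10^10 min.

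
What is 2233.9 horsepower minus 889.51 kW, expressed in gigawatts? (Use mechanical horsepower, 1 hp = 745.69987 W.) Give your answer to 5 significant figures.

0.00077631 gigawatts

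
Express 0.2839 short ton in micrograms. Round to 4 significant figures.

2.575e+11 μg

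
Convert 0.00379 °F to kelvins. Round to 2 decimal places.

255.37 K

K = (°F + 459.67) × 5/9.
Applying the formula gives 255.37 K.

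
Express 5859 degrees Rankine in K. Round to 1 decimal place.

3255.0 kelvins

°R = K × 9/5.
Applying the formula gives 3255.0 K.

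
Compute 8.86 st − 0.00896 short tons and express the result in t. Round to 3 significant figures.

8.86 st = 0.0562636 t and 0.00896 short ton = 0.00812838 t.
0.0562636 − 0.00812838 ≈ 0.0481 t.

0.0481 t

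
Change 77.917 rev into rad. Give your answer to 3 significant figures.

1 rev = 6.28319 rad.
77.917 × 6.28319 ≈ 490 rad.

490 radians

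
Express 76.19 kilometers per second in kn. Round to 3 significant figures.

1 kilometer per second = 1943.84 knots.
So 76.19 × 1943.84 ≈ 148000 kn.

148000 kn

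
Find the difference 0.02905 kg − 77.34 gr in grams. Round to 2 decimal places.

0.02905 kg = 29.0500 g and 77.34 gr = 5.01155 g.
29.0500 − 5.01155 ≈ 24.04 g.

24.04 grams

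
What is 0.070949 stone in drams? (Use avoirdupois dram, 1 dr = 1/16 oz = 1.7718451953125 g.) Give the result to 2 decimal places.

254.28 dr

1 st = 3584.00 dr.
Then 0.070949 × 3584.00 ≈ 254.28 dr.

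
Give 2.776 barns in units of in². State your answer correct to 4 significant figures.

4.303 × 10^-25 in²

1 barn = 1.55000 × 10^-25 square inches.
So 2.776 × 1.55000 × 10^-25 ≈ 4.303 × 10^-25 in².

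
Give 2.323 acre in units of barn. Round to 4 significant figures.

9.401e+31 barn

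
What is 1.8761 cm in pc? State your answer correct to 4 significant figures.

1 centimeter = 3.24078e-19 pc.
So 1.8761 × 3.24078e-19 ≈ 6.080e-19 pc.

6.080e-19 parsecs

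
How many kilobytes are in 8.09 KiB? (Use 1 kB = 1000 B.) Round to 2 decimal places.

1 kibibyte = 1.02400 kB.
8.09 × 1.02400 ≈ 8.28 kB.

8.28 kilobytes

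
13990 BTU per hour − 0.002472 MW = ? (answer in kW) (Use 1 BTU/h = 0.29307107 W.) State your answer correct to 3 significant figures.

13990 BTU/h = 4.10006 kW and 0.002472 MW = 2.47200 kW.
4.10006 − 2.47200 ≈ 1.63 kW.

1.63 kilowatts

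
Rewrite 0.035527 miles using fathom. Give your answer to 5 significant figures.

31.264 fathoms

1 mile = 880.000 fathom.
So 0.035527 × 880.000 ≈ 31.264 fathom.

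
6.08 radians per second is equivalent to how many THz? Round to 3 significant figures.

1 rad/s = 1.59155e-13 THz.
Thus 6.08 × 1.59155e-13 ≈ 9.68e-13 THz.

9.68e-13 THz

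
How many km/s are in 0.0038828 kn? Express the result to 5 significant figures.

1 knot = 0.000514444 km/s.
Then 0.0038828 × 0.000514444 ≈ 1.9975e-6 km/s.

1.9975e-6 km/s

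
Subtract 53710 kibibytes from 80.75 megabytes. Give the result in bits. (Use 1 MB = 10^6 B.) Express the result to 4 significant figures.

2.060e+8 bits

80.75 MB = 6.46000e+8 bit and 53710 KiB = 4.39992e+8 bit.
6.46000e+8 − 4.39992e+8 ≈ 2.060e+8 bit.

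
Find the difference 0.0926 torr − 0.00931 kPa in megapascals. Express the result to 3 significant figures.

3.04 × 10^-6 megapascals

0.0926 torr = 1.23457 × 10^-5 MPa and 0.00931 kPa = 9.31000 × 10^-6 MPa.
1.23457 × 10^-5 − 9.31000 × 10^-6 ≈ 3.04 × 10^-6 MPa.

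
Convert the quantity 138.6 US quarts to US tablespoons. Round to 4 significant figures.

1 US qt = 64.0000 US tbsp.
Then 138.6 × 64.0000 ≈ 8870 US tbsp.

8870 US tbsp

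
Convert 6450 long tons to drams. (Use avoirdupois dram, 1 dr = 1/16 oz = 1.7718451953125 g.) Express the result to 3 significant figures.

1 long ton = 573440 dr.
Thus 6450 × 573440 ≈ 3.70e+9 dr.

3.70e+9 drams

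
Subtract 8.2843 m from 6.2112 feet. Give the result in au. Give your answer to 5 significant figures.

6.2112 ft = 1.26551e-11 au and 8.2843 m = 5.53771e-11 au.
1.26551e-11 − 5.53771e-11 ≈ -4.2722e-11 au.

-4.2722e-11 au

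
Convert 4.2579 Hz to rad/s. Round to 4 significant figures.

26.75 rad/s

1 Hz = 6.28319 rad/s.
Then 4.2579 × 6.28319 ≈ 26.75 rad/s.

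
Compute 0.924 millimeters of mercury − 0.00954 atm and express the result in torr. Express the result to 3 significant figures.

0.924 mmHg = 0.924000 torr and 0.00954 atm = 7.25040 torr.
0.924000 − 7.25040 ≈ -6.33 torr.

-6.33 torr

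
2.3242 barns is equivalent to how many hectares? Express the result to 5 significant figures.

2.3242 × 10^-32 ha

1 barn = 1.00000 × 10^-32 hectares.
Thus 2.3242 × 1.00000 × 10^-32 ≈ 2.3242 × 10^-32 ha.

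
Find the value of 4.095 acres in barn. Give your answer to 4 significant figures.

1 acre = 4.04686e+31 barn.
4.095 × 4.04686e+31 ≈ 1.657e+32 barn.

1.657e+32 barns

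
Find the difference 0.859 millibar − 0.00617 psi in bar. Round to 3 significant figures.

0.000434 bar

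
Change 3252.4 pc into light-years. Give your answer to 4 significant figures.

10610 light-years

1 parsec = 3.26156 light-years.
3252.4 × 3.26156 ≈ 10610 ly.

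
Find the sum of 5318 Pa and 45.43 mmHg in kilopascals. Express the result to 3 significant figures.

11.4 kilopascals

5318 Pa = 5.31800 kPa and 45.43 mmHg = 6.05684 kPa.
5.31800 + 6.05684 ≈ 11.4 kPa.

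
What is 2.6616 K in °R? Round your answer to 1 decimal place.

°R = K × 9/5.
Applying the formula gives 4.8 °R.

4.8 °R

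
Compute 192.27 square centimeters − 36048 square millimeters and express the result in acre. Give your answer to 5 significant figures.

192.27 cm² = 4.751095e-6 acre and 36048 mm² = 8.907655e-6 acre.
4.751095e-6 − 8.907655e-6 ≈ -4.1566e-6 acre.

-4.1566e-6 acres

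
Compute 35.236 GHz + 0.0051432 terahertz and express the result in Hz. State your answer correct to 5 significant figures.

35.236 GHz = 3.52360e+10 Hz and 0.0051432 THz = 5.14320e+9 Hz.
3.52360e+10 + 5.14320e+9 ≈ 4.0379e+10 Hz.

4.0379e+10 Hz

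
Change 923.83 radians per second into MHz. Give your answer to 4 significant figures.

1 radian per second = 1.59155e-7 MHz.
So 923.83 × 1.59155e-7 ≈ 0.0001470 MHz.

0.0001470 megahertz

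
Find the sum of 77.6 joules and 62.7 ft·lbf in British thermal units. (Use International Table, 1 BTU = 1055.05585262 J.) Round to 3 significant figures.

0.154 BTU

77.6 J = 0.0735506 BTU and 62.7 ft·lbf = 0.0805737 BTU.
0.0735506 + 0.0805737 ≈ 0.154 BTU.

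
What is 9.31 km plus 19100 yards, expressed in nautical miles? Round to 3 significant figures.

14.5 nmi

9.31 km = 5.02700 nmi and 19100 yd = 9.43037 nmi.
5.02700 + 9.43037 ≈ 14.5 nmi.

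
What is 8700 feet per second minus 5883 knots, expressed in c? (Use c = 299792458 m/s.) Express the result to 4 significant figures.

-1.250 × 10^-6 c

8700 ft/s = 8.84532 × 10^-6 c and 5883 kn = 1.00952 × 10^-5 c.
8.84532 × 10^-6 − 1.00952 × 10^-5 ≈ -1.250 × 10^-6 c.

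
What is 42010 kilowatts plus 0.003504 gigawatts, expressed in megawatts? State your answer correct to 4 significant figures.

45.51 megawatts

42010 kW = 42.0100 MW and 0.003504 GW = 3.50400 MW.
42.0100 + 3.50400 ≈ 45.51 MW.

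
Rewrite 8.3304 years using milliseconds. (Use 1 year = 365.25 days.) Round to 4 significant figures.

1 yr = 3.15576e+10 milliseconds.
So 8.3304 × 3.15576e+10 ≈ 2.629e+11 ms.

2.629e+11 ms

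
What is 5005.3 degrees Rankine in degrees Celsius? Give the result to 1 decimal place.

2507.6 °C

°R = (°C + 273.15) × 9/5.
Applying the formula gives 2507.6 °C.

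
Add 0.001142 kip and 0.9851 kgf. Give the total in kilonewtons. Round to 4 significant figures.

0.001142 kip = 0.00507987 kN and 0.9851 kgf = 0.00966053 kN.
0.00507987 + 0.00966053 ≈ 0.01474 kN.

0.01474 kN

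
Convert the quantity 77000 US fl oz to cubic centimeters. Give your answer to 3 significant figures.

2.28e+6 cubic centimeters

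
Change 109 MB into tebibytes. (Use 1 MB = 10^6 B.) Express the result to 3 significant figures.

9.91e-5 tebibytes

1 MB = 9.09495e-7 TiB.
So 109 × 9.09495e-7 ≈ 9.91e-5 TiB.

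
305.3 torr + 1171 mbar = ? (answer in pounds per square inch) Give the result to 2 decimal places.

22.89 pounds per square inch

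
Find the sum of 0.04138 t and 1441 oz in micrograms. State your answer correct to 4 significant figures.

8.223e+10 μg

0.04138 t = 4.13800e+10 μg and 1441 oz = 4.08517e+10 μg.
4.13800e+10 + 4.08517e+10 ≈ 8.223e+10 μg.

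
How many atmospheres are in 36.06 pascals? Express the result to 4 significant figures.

0.0003559 atm

1 Pa = 9.86923e-6 atmospheres.
Thus 36.06 × 9.86923e-6 ≈ 0.0003559 atm.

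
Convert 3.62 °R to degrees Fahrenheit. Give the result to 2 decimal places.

°R = °F + 459.67.
Applying the formula gives -456.05 °F.

-456.05 °F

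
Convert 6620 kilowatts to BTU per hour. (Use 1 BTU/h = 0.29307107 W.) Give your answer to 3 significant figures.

1 kW = 3412.14 BTU/h.
So 6620 × 3412.14 ≈ 2.26 × 10^7 BTU/h.

2.26 × 10^7 BTU per hour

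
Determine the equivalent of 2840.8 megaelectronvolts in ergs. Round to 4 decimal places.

0.0046 erg

1 megaelectronvolt = 1.60218e-6 erg.
2840.8 × 1.60218e-6 ≈ 0.0046 erg.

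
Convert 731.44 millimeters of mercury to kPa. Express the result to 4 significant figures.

97.52 kilopascals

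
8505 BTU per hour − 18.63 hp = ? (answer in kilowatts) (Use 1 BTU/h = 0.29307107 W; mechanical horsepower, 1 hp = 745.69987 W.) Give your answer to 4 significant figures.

8505 BTU/h = 2.49257 kW and 18.63 hp = 13.8924 kW.
2.49257 − 13.8924 ≈ -11.40 kW.

-11.40 kW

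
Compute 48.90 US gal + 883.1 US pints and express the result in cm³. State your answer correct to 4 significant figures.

48.90 US gal = 185107 cm³ and 883.1 US pt = 417862 cm³.
185107 + 417862 ≈ 603000 cm³.

603000 cm³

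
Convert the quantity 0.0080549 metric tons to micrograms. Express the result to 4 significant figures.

8.055 × 10^9 μg

1 metric ton = 1.00000 × 10^12 μg.
Thus 0.0080549 × 1.00000 × 10^12 ≈ 8.055 × 10^9 μg.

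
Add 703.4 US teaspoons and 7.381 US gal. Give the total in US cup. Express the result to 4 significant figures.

132.8 US cup

703.4 US tsp = 14.6542 US cup and 7.381 US gal = 118.096 US cup.
14.6542 + 118.096 ≈ 132.8 US cup.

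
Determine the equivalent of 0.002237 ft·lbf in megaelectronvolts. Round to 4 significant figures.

1.893e+10 megaelectronvolts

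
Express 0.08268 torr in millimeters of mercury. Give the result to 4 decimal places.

1 torr = 1.00000 millimeters of mercury.
0.08268 × 1.00000 ≈ 0.0827 mmHg.

0.0827 millimeters of mercury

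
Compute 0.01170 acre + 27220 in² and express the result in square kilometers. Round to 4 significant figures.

6.491 × 10^-5 km²

0.01170 acre = 4.73482 × 10^-5 km² and 27220 in² = 1.75613 × 10^-5 km².
4.73482 × 10^-5 + 1.75613 × 10^-5 ≈ 6.491 × 10^-5 km².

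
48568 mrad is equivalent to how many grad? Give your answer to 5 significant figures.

3091.9 grad

1 milliradian = 0.0636620 gradians.
48568 × 0.0636620 ≈ 3091.9 grad.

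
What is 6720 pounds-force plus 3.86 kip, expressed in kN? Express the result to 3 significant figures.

47.1 kilonewtons

6720 lbf = 29.8920 kN and 3.86 kip = 17.1701 kN.
29.8920 + 17.1701 ≈ 47.1 kN.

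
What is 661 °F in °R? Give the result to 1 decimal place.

°R = °F + 459.67.
Applying the formula gives 1120.7 °R.

1120.7 °R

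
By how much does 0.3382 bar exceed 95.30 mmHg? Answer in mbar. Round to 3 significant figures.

211 millibar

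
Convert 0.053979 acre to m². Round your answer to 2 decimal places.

218.45 square meters

1 acre = 4046.86 square meters.
Then 0.053979 × 4046.86 ≈ 218.45 m².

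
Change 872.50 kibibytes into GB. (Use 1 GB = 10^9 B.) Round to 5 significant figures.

1 kibibyte = 1.02400 × 10^-6 GB.
So 872.50 × 1.02400 × 10^-6 ≈ 0.00089344 GB.

0.00089344 gigabytes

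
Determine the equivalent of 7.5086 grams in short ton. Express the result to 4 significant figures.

1 gram = 1.10231 × 10^-6 short ton.
Thus 7.5086 × 1.10231 × 10^-6 ≈ 8.277 × 10^-6 short ton.

8.277 × 10^-6 short ton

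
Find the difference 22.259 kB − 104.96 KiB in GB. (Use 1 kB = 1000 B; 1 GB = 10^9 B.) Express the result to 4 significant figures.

-8.522e-5 gigabytes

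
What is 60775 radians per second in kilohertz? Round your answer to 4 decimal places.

9.6726 kHz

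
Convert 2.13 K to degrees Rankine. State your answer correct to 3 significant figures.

3.83 °R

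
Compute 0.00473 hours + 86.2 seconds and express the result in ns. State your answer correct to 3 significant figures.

0.00473 h = 1.70280e+10 ns and 86.2 s = 8.62000e+10 ns.
1.70280e+10 + 8.62000e+10 ≈ 1.03e+11 ns.

1.03e+11 ns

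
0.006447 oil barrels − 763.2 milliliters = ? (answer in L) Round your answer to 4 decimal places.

0.2618 liters

0.006447 bbl = 1.02499 L and 763.2 mL = 0.763200 L.
1.02499 − 0.763200 ≈ 0.2618 L.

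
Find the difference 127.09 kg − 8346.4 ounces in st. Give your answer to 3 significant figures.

127.09 kg = 20.0132 st and 8346.4 oz = 37.2607 st.
20.0132 − 37.2607 ≈ -17.2 st.

-17.2 st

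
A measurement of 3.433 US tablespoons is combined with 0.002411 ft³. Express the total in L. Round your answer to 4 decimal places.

0.1190 L

3.433 US tbsp = 0.0507630 L and 0.002411 ft³ = 0.0682719 L.
0.0507630 + 0.0682719 ≈ 0.1190 L.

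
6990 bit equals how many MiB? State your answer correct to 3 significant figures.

0.000833 MiB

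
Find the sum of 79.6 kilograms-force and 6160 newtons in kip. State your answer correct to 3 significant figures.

1.56 kips

79.6 kgf = 0.175488 kip and 6160 N = 1.38482 kip.
0.175488 + 1.38482 ≈ 1.56 kip.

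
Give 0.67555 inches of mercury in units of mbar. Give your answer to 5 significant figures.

22.877 mbar

1 inHg = 33.8639 millibar.
So 0.67555 × 33.8639 ≈ 22.877 mbar.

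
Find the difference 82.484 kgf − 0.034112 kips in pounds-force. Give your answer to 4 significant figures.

82.484 kgf = 181.846 lbf and 0.034112 kip = 34.1120 lbf.
181.846 − 34.1120 ≈ 147.7 lbf.

147.7 lbf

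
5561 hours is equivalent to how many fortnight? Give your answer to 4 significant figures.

16.55 fortnight

1 h = 0.00297619 fortnights.
Then 5561 × 0.00297619 ≈ 16.55 fortnight.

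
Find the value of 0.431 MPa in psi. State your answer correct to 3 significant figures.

1 MPa = 145.038 psi.
Then 0.431 × 145.038 ≈ 62.5 psi.

62.5 pounds per square inch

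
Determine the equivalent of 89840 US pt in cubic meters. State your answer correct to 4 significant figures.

42.51 m³

1 US pint = 0.000473176 m³.
89840 × 0.000473176 ≈ 42.51 m³.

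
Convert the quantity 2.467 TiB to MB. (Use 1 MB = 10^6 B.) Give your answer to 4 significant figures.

2.712 × 10^6 megabytes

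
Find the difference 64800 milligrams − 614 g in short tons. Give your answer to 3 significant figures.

64800 mg = 7.14298 × 10^-5 short ton and 614 g = 0.000676819 short ton.
7.14298 × 10^-5 − 0.000676819 ≈ -0.000605 short ton.

-0.000605 short tons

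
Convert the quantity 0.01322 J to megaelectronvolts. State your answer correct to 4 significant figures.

1 joule = 6.24151 × 10^12 MeV.
Thus 0.01322 × 6.24151 × 10^12 ≈ 8.251 × 10^10 MeV.

8.251 × 10^10 megaelectronvolts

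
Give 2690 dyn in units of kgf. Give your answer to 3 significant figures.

1 dyne = 1.01972e-6 kgf.
2690 × 1.01972e-6 ≈ 0.00274 kgf.

0.00274 kilograms-force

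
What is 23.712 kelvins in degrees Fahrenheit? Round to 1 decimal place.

-417.0 degrees Fahrenheit

K = (°F + 459.67) × 5/9.
Applying the formula gives -417.0 °F.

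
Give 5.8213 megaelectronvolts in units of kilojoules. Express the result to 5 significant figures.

9.3268e-16 kilojoules

1 MeV = 1.60218e-16 kilojoules.
Then 5.8213 × 1.60218e-16 ≈ 9.3268e-16 kJ.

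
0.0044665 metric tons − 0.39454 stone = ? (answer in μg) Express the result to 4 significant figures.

0.0044665 t = 4.46650 × 10^9 μg and 0.39454 st = 2.50544 × 10^9 μg.
4.46650 × 10^9 − 2.50544 × 10^9 ≈ 1.961 × 10^9 μg.

1.961 × 10^9 micrograms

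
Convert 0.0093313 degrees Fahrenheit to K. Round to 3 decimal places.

K = (°F + 459.67) × 5/9.
Applying the formula gives 255.377 K.

255.377 K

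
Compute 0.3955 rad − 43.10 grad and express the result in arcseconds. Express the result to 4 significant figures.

-58070 arcsec

0.3955 rad = 81577.7 arcsec and 43.10 grad = 139644 arcsec.
81577.7 − 139644 ≈ -58070 arcsec.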